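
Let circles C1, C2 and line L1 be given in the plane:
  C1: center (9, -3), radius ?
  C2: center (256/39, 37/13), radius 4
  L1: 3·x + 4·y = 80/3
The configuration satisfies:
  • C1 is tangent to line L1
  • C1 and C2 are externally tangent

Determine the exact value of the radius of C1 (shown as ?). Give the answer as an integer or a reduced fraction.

1. [C1‖L1]  r_C1² − 49/9 = 0  ⇒  r_C1 = 7/3 (r>0 drops 1)
2. [ext C1·C2]  r_C1² + 8r_C1 − 217/9 = 0  ⇒  r_C1 = 7/3 (r>0 drops 1)

7/3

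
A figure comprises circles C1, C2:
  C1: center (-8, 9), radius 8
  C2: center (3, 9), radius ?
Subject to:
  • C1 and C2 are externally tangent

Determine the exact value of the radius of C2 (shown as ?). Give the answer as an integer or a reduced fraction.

3

1. [ext C1·C2]  r_C2² + 16r_C2 − 57 = 0  ⇒  r_C2 = 3 (r>0 drops 1)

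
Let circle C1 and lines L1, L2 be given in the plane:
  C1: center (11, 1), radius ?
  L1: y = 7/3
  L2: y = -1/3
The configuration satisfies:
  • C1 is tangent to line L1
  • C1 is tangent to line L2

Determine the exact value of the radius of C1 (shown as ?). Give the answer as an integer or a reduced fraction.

4/3

1. [C1‖L1]  r_C1² − 16/9 = 0  ⇒  r_C1 = 4/3 (r>0 drops 1)
2. [C1‖L2]  r_C1² − 16/9 = 0  ⇒  r_C1 = 4/3 (r>0 drops 1)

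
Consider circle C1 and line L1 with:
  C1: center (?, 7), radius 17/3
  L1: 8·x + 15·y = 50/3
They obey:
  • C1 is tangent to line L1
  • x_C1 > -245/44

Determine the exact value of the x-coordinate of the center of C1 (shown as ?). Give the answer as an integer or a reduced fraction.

1

1. [C1‖L1]  x_C1² + (265/12)x_C1 − 277/12 = 0  ⇒  x_C1 = -277/12 or 1
2. given x_C1 > -245/44: keep 1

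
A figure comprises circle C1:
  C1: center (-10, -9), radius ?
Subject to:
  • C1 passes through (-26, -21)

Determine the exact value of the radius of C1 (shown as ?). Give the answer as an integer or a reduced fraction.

20

1. [C1∋P]  r_C1² − 400 = 0  ⇒  r_C1 = 20 (r>0 drops 1)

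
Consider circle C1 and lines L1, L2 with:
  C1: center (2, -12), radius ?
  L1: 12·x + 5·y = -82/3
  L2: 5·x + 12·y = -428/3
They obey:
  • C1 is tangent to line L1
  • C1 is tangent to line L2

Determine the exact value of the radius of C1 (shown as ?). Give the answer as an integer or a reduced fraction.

2/3

1. [C1‖L1]  r_C1² − 4/9 = 0  ⇒  r_C1 = 2/3 (r>0 drops 1)
2. [C1‖L2]  r_C1² − 4/9 = 0  ⇒  r_C1 = 2/3 (r>0 drops 1)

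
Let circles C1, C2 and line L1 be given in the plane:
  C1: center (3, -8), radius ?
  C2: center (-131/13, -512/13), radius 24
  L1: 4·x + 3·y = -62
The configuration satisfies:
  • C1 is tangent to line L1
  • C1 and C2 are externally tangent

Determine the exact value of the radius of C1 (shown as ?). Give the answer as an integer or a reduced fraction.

1. [C1‖L1]  r_C1² − 100 = 0  ⇒  r_C1 = 10 (r>0 drops 1)
2. [ext C1·C2]  r_C1² + 48r_C1 − 580 = 0  ⇒  r_C1 = 10 (r>0 drops 1)

10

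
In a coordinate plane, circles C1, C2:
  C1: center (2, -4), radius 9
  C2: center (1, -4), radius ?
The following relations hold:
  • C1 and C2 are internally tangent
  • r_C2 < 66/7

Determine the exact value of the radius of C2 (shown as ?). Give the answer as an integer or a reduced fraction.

1. [int C1,C2]  r_C2² − 18r_C2 + 80 = 0  ⇒  r_C2 = 8 or 10
2. given r_C2 < 66/7: keep 8

8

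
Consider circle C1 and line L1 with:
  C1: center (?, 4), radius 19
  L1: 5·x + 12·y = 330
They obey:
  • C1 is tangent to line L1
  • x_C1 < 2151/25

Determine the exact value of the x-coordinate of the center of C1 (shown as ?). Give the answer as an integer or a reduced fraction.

7

1. [C1‖L1]  x_C1² − (564/5)x_C1 + 3703/5 = 0  ⇒  x_C1 = 7 or 529/5
2. given x_C1 < 2151/25: keep 7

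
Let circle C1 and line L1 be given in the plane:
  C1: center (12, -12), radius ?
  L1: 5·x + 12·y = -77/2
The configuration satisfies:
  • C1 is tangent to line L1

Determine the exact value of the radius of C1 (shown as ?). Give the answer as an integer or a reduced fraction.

1. [C1‖L1]  r_C1² − 49/4 = 0  ⇒  r_C1 = 7/2 (r>0 drops 1)

7/2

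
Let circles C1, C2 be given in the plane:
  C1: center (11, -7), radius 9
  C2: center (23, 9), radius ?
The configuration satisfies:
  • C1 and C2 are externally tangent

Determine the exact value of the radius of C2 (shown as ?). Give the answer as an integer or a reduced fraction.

11

1. [ext C1·C2]  r_C2² + 18r_C2 − 319 = 0  ⇒  r_C2 = 11 (r>0 drops 1)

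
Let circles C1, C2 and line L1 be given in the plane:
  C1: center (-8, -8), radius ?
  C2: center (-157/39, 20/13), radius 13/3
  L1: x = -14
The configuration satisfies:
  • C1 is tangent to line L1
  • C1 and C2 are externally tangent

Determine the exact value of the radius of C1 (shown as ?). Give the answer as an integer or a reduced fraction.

1. [C1‖L1]  r_C1² − 36 = 0  ⇒  r_C1 = 6 (r>0 drops 1)
2. [ext C1·C2]  r_C1² + (26/3)r_C1 − 88 = 0  ⇒  r_C1 = 6 (r>0 drops 1)

6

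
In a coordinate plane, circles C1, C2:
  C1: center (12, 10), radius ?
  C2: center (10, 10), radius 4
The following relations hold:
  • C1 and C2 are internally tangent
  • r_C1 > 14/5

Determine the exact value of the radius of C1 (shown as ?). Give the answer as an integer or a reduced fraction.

6

1. [int C1,C2]  r_C1² − 8r_C1 + 12 = 0  ⇒  r_C1 = 2 or 6
2. given r_C1 > 14/5: keep 6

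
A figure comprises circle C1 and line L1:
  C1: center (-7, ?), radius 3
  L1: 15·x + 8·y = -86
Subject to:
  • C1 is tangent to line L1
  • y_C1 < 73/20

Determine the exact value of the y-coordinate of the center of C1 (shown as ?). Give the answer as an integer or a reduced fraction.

-4

1. [C1‖L1]  y_C1² − (19/4)y_C1 − 35 = 0  ⇒  y_C1 = -4 or 35/4
2. given y_C1 < 73/20: keep -4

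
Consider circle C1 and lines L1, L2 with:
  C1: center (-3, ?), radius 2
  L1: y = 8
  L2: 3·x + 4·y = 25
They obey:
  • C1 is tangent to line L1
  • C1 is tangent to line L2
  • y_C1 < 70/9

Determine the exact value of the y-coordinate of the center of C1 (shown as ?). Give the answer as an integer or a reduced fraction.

1. [C1‖L1]  y_C1² − 16y_C1 + 60 = 0  ⇒  y_C1 = 6 or 10
2. [C1‖L2]  y_C1² − 17y_C1 + 66 = 0  ⇒  y_C1 = 6 or 11

6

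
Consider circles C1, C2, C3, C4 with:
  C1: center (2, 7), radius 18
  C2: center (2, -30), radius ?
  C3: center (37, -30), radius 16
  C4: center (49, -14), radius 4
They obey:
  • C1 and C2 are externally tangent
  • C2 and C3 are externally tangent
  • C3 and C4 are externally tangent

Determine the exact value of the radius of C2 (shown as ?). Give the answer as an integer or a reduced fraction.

1. [ext C1·C2]  r_C2² + 36r_C2 − 1045 = 0  ⇒  r_C2 = 19 (r>0 drops 1)
2. [ext C2·C3]  r_C2² + 32r_C2 − 969 = 0  ⇒  r_C2 = 19 (r>0 drops 1)

19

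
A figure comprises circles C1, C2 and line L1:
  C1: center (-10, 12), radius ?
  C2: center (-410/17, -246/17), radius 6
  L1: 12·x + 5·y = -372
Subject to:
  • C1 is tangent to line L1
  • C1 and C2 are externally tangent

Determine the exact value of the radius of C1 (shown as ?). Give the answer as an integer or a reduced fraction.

24

1. [C1‖L1]  r_C1² − 576 = 0  ⇒  r_C1 = 24 (r>0 drops 1)
2. [ext C1·C2]  r_C1² + 12r_C1 − 864 = 0  ⇒  r_C1 = 24 (r>0 drops 1)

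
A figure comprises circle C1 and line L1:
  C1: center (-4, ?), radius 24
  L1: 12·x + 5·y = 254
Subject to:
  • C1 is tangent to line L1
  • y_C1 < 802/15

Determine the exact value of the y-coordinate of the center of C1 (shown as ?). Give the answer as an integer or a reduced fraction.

-2

1. [C1‖L1]  y_C1² − (604/5)y_C1 − 1228/5 = 0  ⇒  y_C1 = -2 or 614/5
2. given y_C1 < 802/15: keep -2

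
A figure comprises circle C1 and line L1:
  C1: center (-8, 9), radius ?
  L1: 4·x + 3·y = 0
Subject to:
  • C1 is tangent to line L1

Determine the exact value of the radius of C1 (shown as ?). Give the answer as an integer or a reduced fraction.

1

1. [C1‖L1]  r_C1² − 1 = 0  ⇒  r_C1 = 1 (r>0 drops 1)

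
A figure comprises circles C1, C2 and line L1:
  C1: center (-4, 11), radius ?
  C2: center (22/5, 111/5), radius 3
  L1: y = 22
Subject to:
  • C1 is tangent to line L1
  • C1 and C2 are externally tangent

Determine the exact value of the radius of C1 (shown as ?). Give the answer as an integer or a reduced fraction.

11

1. [C1‖L1]  r_C1² − 121 = 0  ⇒  r_C1 = 11 (r>0 drops 1)
2. [ext C1·C2]  r_C1² + 6r_C1 − 187 = 0  ⇒  r_C1 = 11 (r>0 drops 1)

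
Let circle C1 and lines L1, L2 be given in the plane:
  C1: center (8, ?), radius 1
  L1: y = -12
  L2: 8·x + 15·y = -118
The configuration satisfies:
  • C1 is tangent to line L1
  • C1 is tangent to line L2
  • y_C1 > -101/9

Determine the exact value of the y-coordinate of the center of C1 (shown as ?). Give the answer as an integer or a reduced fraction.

1. [C1‖L1]  y_C1² + 24y_C1 + 143 = 0  ⇒  y_C1 = -13 or -11
2. [C1‖L2]  y_C1² + (364/15)y_C1 + 2189/15 = 0  ⇒  y_C1 = -199/15 or -11

-11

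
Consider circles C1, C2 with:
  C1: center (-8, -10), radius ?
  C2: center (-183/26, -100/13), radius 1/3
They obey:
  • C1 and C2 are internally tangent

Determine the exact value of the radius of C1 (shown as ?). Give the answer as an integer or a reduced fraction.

17/6

1. [int C1,C2]  r_C1² − (2/3)r_C1 − 221/36 = 0  ⇒  r_C1 = 17/6 (r>0 drops 1)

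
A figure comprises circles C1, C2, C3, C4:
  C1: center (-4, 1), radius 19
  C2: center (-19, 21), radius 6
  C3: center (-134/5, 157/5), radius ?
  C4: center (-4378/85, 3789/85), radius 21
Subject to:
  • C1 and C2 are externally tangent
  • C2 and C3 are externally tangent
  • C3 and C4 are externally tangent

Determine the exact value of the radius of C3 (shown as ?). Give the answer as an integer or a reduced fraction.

7

1. [ext C2·C3]  r_C3² + 12r_C3 − 133 = 0  ⇒  r_C3 = 7 (r>0 drops 1)
2. [ext C3·C4]  r_C3² + 42r_C3 − 343 = 0  ⇒  r_C3 = 7 (r>0 drops 1)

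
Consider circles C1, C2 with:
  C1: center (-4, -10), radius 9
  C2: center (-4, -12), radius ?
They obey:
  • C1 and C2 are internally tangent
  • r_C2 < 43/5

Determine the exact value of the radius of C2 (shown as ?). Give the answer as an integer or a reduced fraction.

1. [int C1,C2]  r_C2² − 18r_C2 + 77 = 0  ⇒  r_C2 = 7 or 11
2. given r_C2 < 43/5: keep 7

7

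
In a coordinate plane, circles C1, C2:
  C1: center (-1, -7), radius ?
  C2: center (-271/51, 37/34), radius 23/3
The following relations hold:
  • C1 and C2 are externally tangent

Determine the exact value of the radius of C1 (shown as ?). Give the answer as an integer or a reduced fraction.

3/2

1. [ext C1·C2]  r_C1² + (46/3)r_C1 − 101/4 = 0  ⇒  r_C1 = 3/2 (r>0 drops 1)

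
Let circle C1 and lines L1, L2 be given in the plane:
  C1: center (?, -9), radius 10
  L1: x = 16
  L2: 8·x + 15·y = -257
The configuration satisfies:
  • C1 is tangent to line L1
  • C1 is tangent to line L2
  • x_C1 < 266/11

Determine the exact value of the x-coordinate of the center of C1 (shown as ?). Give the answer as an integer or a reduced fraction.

6

1. [C1‖L1]  x_C1² − 32x_C1 + 156 = 0  ⇒  x_C1 = 6 or 26
2. [C1‖L2]  x_C1² + (61/2)x_C1 − 219 = 0  ⇒  x_C1 = -73/2 or 6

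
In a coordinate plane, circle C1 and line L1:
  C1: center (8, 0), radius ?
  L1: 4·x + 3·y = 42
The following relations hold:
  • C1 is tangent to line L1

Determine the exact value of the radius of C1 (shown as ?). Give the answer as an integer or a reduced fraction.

2

1. [C1‖L1]  r_C1² − 4 = 0  ⇒  r_C1 = 2 (r>0 drops 1)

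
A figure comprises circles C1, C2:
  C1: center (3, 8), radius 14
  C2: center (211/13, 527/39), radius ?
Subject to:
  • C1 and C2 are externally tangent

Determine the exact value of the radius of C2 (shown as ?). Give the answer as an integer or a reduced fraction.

1. [ext C1·C2]  r_C2² + 28r_C2 − 85/9 = 0  ⇒  r_C2 = 1/3 (r>0 drops 1)

1/3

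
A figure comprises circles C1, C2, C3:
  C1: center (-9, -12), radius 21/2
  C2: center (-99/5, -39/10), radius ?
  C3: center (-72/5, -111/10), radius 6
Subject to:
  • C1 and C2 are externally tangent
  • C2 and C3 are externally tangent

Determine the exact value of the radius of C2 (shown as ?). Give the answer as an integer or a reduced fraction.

1. [ext C1·C2]  r_C2² + 21r_C2 − 72 = 0  ⇒  r_C2 = 3 (r>0 drops 1)
2. [ext C2·C3]  r_C2² + 12r_C2 − 45 = 0  ⇒  r_C2 = 3 (r>0 drops 1)

3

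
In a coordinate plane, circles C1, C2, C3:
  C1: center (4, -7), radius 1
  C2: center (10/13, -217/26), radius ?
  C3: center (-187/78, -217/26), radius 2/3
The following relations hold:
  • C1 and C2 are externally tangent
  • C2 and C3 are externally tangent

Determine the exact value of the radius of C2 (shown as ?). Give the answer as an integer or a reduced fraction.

1. [ext C1·C2]  r_C2² + 2r_C2 − 45/4 = 0  ⇒  r_C2 = 5/2 (r>0 drops 1)
2. [ext C2·C3]  r_C2² + (4/3)r_C2 − 115/12 = 0  ⇒  r_C2 = 5/2 (r>0 drops 1)

5/2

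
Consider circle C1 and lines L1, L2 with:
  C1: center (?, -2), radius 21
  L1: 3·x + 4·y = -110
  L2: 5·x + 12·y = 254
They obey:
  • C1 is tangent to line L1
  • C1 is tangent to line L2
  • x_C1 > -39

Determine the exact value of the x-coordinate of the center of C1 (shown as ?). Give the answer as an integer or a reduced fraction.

1. [C1‖L1]  x_C1² + 68x_C1 − 69 = 0  ⇒  x_C1 = -69 or 1
2. [C1‖L2]  x_C1² − (556/5)x_C1 + 551/5 = 0  ⇒  x_C1 = 1 or 551/5

1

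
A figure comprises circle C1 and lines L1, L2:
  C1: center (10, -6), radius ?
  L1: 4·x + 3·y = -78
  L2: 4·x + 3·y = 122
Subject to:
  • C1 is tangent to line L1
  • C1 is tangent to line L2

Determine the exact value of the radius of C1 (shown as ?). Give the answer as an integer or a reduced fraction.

20

1. [C1‖L1]  r_C1² − 400 = 0  ⇒  r_C1 = 20 (r>0 drops 1)
2. [C1‖L2]  r_C1² − 400 = 0  ⇒  r_C1 = 20 (r>0 drops 1)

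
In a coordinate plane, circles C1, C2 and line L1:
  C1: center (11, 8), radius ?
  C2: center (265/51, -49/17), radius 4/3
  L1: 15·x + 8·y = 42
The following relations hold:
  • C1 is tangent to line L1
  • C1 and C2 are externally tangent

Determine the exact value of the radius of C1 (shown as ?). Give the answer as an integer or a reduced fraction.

11

1. [C1‖L1]  r_C1² − 121 = 0  ⇒  r_C1 = 11 (r>0 drops 1)
2. [ext C1·C2]  r_C1² + (8/3)r_C1 − 451/3 = 0  ⇒  r_C1 = 11 (r>0 drops 1)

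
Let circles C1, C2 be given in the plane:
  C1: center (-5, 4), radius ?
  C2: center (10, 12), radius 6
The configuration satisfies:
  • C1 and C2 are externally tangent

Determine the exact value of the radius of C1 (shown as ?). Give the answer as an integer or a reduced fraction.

1. [ext C1·C2]  r_C1² + 12r_C1 − 253 = 0  ⇒  r_C1 = 11 (r>0 drops 1)

11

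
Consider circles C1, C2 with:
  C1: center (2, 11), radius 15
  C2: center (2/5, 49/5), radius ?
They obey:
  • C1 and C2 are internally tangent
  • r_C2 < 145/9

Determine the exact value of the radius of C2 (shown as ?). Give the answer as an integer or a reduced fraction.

13

1. [int C1,C2]  r_C2² − 30r_C2 + 221 = 0  ⇒  r_C2 = 13 or 17
2. given r_C2 < 145/9: keep 13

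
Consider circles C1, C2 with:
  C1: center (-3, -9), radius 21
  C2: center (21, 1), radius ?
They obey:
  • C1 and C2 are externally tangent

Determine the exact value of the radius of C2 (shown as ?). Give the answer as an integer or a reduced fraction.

5

1. [ext C1·C2]  r_C2² + 42r_C2 − 235 = 0  ⇒  r_C2 = 5 (r>0 drops 1)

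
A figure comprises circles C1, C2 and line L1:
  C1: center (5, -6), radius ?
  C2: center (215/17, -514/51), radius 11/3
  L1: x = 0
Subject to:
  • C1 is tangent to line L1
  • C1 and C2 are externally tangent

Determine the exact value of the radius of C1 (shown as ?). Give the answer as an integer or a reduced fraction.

5

1. [C1‖L1]  r_C1² − 25 = 0  ⇒  r_C1 = 5 (r>0 drops 1)
2. [ext C1·C2]  r_C1² + (22/3)r_C1 − 185/3 = 0  ⇒  r_C1 = 5 (r>0 drops 1)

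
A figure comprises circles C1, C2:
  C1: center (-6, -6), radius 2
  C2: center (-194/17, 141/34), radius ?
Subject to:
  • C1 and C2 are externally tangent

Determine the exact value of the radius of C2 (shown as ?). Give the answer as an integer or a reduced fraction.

1. [ext C1·C2]  r_C2² + 4r_C2 − 513/4 = 0  ⇒  r_C2 = 19/2 (r>0 drops 1)

19/2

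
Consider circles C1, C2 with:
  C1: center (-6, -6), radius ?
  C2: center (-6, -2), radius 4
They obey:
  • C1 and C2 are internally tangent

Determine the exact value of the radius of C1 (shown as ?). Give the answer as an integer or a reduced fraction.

8

1. [int C1,C2]  r_C1² − 8r_C1 = 0  ⇒  r_C1 = 8 (r>0 drops 1)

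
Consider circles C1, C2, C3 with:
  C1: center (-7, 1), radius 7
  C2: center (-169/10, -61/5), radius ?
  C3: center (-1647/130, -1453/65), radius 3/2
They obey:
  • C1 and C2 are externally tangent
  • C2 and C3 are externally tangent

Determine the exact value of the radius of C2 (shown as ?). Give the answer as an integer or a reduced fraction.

1. [ext C1·C2]  r_C2² + 14r_C2 − 893/4 = 0  ⇒  r_C2 = 19/2 (r>0 drops 1)
2. [ext C2·C3]  r_C2² + 3r_C2 − 475/4 = 0  ⇒  r_C2 = 19/2 (r>0 drops 1)

19/2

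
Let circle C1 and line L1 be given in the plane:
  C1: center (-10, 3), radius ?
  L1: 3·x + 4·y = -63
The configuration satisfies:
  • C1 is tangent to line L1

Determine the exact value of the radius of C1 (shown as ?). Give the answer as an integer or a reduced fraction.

1. [C1‖L1]  r_C1² − 81 = 0  ⇒  r_C1 = 9 (r>0 drops 1)

9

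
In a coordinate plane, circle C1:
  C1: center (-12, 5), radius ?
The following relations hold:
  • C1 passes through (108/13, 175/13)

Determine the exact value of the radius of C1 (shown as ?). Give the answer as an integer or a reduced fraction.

1. [C1∋P]  r_C1² − 484 = 0  ⇒  r_C1 = 22 (r>0 drops 1)

22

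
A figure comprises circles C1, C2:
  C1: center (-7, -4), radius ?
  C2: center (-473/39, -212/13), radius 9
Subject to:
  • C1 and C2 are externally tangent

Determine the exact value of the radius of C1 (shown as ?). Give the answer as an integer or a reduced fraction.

1. [ext C1·C2]  r_C1² + 18r_C1 − 871/9 = 0  ⇒  r_C1 = 13/3 (r>0 drops 1)

13/3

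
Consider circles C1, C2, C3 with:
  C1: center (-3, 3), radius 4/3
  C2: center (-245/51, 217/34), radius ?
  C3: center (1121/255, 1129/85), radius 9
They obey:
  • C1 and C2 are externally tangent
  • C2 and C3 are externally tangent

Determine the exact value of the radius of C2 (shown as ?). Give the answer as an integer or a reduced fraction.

5/2

1. [ext C1·C2]  r_C2² + (8/3)r_C2 − 155/12 = 0  ⇒  r_C2 = 5/2 (r>0 drops 1)
2. [ext C2·C3]  r_C2² + 18r_C2 − 205/4 = 0  ⇒  r_C2 = 5/2 (r>0 drops 1)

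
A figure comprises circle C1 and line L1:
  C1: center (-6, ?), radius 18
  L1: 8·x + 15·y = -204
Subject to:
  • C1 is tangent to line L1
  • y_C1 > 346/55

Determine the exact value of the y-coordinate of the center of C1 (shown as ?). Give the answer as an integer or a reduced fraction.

10

1. [C1‖L1]  y_C1² + (104/5)y_C1 − 308 = 0  ⇒  y_C1 = -154/5 or 10
2. given y_C1 > 346/55: keep 10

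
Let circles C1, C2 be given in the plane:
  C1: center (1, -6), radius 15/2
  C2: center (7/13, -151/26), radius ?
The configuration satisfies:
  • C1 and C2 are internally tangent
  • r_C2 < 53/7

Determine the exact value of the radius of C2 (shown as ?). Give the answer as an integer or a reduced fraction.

7

1. [int C1,C2]  r_C2² − 15r_C2 + 56 = 0  ⇒  r_C2 = 7 or 8
2. given r_C2 < 53/7: keep 7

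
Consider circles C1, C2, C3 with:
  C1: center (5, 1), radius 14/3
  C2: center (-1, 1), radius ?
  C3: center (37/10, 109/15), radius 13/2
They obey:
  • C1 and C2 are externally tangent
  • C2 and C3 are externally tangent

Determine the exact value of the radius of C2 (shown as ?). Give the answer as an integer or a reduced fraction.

4/3

1. [ext C1·C2]  r_C2² + (28/3)r_C2 − 128/9 = 0  ⇒  r_C2 = 4/3 (r>0 drops 1)
2. [ext C2·C3]  r_C2² + 13r_C2 − 172/9 = 0  ⇒  r_C2 = 4/3 (r>0 drops 1)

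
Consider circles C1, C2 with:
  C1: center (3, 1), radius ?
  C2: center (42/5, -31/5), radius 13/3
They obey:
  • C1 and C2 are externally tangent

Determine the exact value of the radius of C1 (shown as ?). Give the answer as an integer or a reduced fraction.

14/3

1. [ext C1·C2]  r_C1² + (26/3)r_C1 − 560/9 = 0  ⇒  r_C1 = 14/3 (r>0 drops 1)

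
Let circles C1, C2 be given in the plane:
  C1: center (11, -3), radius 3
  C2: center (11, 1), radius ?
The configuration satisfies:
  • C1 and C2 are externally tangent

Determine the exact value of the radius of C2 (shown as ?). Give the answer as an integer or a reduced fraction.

1

1. [ext C1·C2]  r_C2² + 6r_C2 − 7 = 0  ⇒  r_C2 = 1 (r>0 drops 1)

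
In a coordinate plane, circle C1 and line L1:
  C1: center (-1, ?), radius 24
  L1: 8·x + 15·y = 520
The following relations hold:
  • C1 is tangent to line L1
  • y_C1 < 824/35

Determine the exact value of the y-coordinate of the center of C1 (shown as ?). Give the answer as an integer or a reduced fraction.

1. [C1‖L1]  y_C1² − (352/5)y_C1 + 2496/5 = 0  ⇒  y_C1 = 8 or 312/5
2. given y_C1 < 824/35: keep 8

8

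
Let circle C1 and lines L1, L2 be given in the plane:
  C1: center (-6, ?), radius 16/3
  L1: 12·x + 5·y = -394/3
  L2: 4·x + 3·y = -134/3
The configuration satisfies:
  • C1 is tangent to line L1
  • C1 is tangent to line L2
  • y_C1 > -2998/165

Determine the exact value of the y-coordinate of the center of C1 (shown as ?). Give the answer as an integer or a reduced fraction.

1. [C1‖L1]  y_C1² + (356/15)y_C1 − 772/15 = 0  ⇒  y_C1 = -386/15 or 2
2. [C1‖L2]  y_C1² + (124/9)y_C1 − 284/9 = 0  ⇒  y_C1 = -142/9 or 2

2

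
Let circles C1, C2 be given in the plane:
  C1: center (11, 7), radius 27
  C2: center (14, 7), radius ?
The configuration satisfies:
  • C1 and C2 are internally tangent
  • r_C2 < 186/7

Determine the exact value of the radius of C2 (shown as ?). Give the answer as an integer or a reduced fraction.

1. [int C1,C2]  r_C2² − 54r_C2 + 720 = 0  ⇒  r_C2 = 24 or 30
2. given r_C2 < 186/7: keep 24

24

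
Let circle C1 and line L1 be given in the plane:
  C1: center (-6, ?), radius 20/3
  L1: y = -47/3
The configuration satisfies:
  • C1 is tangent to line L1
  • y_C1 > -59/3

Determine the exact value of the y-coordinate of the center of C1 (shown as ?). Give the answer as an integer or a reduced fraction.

1. [C1‖L1]  y_C1² + (94/3)y_C1 + 201 = 0  ⇒  y_C1 = -67/3 or -9
2. given y_C1 > -59/3: keep -9

-9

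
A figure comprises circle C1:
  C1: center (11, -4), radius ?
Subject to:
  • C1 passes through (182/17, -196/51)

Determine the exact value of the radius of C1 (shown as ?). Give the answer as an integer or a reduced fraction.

1/3

1. [C1∋P]  r_C1² − 1/9 = 0  ⇒  r_C1 = 1/3 (r>0 drops 1)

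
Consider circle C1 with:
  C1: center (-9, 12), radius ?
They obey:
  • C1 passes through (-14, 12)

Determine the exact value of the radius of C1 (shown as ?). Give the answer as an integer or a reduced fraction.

5

1. [C1∋P]  r_C1² − 25 = 0  ⇒  r_C1 = 5 (r>0 drops 1)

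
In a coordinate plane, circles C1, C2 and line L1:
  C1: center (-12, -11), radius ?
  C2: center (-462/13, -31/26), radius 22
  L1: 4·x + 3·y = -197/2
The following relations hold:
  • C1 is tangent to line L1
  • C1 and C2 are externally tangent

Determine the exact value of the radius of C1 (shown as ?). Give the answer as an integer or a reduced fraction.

1. [C1‖L1]  r_C1² − 49/4 = 0  ⇒  r_C1 = 7/2 (r>0 drops 1)
2. [ext C1·C2]  r_C1² + 44r_C1 − 665/4 = 0  ⇒  r_C1 = 7/2 (r>0 drops 1)

7/2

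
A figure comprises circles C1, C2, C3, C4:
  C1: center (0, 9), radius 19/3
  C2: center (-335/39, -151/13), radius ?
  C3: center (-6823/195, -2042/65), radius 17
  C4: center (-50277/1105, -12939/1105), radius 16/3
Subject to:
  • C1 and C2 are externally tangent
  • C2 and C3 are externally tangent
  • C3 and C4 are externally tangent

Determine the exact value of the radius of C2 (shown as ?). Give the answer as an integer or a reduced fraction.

1. [ext C1·C2]  r_C2² + (38/3)r_C2 − 1376/3 = 0  ⇒  r_C2 = 16 (r>0 drops 1)
2. [ext C2·C3]  r_C2² + 34r_C2 − 800 = 0  ⇒  r_C2 = 16 (r>0 drops 1)

16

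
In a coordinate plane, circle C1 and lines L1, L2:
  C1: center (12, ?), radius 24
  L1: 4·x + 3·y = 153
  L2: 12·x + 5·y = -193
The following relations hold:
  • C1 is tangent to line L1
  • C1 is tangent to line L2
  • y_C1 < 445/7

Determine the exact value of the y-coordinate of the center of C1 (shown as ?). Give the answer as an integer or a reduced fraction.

-5

1. [C1‖L1]  y_C1² − 70y_C1 − 375 = 0  ⇒  y_C1 = -5 or 75
2. [C1‖L2]  y_C1² + (674/5)y_C1 + 649 = 0  ⇒  y_C1 = -649/5 or -5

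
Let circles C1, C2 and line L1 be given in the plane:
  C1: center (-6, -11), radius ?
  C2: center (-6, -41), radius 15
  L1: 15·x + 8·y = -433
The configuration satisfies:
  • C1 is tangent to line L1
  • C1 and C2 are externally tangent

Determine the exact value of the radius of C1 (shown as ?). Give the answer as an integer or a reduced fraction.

15

1. [C1‖L1]  r_C1² − 225 = 0  ⇒  r_C1 = 15 (r>0 drops 1)
2. [ext C1·C2]  r_C1² + 30r_C1 − 675 = 0  ⇒  r_C1 = 15 (r>0 drops 1)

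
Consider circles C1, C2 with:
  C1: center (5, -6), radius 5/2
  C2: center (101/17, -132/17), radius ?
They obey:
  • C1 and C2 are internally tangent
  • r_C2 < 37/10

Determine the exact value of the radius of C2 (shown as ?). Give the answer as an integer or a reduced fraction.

1/2

1. [int C1,C2]  r_C2² − 5r_C2 + 9/4 = 0  ⇒  r_C2 = 1/2 or 9/2
2. given r_C2 < 37/10: keep 1/2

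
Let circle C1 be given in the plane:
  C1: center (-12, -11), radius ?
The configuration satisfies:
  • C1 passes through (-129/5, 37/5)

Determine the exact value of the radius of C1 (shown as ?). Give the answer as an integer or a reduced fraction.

23

1. [C1∋P]  r_C1² − 529 = 0  ⇒  r_C1 = 23 (r>0 drops 1)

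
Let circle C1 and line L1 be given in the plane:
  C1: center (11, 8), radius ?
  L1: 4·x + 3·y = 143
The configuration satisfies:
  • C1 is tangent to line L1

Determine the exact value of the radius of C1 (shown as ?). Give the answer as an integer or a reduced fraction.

1. [C1‖L1]  r_C1² − 225 = 0  ⇒  r_C1 = 15 (r>0 drops 1)

15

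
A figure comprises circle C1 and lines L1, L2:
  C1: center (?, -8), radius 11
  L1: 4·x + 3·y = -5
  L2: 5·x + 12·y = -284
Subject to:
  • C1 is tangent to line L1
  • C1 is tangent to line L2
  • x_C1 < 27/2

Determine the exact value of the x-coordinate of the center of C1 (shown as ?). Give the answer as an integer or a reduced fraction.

-9

1. [C1‖L1]  x_C1² − (19/2)x_C1 − 333/2 = 0  ⇒  x_C1 = -9 or 37/2
2. [C1‖L2]  x_C1² + (376/5)x_C1 + 2979/5 = 0  ⇒  x_C1 = -331/5 or -9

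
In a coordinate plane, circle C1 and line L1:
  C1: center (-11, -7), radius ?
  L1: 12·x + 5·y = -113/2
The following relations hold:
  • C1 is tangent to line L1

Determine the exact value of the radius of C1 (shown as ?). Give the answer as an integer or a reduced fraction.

1. [C1‖L1]  r_C1² − 289/4 = 0  ⇒  r_C1 = 17/2 (r>0 drops 1)

17/2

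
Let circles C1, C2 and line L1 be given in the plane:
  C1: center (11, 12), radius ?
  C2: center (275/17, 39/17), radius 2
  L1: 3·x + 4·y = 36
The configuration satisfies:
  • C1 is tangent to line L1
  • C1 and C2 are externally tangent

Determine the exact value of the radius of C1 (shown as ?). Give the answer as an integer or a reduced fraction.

1. [C1‖L1]  r_C1² − 81 = 0  ⇒  r_C1 = 9 (r>0 drops 1)
2. [ext C1·C2]  r_C1² + 4r_C1 − 117 = 0  ⇒  r_C1 = 9 (r>0 drops 1)

9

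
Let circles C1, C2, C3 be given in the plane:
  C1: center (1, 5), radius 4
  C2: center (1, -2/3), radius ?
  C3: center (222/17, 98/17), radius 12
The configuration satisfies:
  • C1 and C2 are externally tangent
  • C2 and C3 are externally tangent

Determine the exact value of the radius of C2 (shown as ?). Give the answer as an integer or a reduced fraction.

1. [ext C1·C2]  r_C2² + 8r_C2 − 145/9 = 0  ⇒  r_C2 = 5/3 (r>0 drops 1)
2. [ext C2·C3]  r_C2² + 24r_C2 − 385/9 = 0  ⇒  r_C2 = 5/3 (r>0 drops 1)

5/3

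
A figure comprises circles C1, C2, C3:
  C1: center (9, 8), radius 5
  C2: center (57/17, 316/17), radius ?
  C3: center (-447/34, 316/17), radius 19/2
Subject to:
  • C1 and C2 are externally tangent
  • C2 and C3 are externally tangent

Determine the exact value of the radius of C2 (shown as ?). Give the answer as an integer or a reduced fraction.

7

1. [ext C1·C2]  r_C2² + 10r_C2 − 119 = 0  ⇒  r_C2 = 7 (r>0 drops 1)
2. [ext C2·C3]  r_C2² + 19r_C2 − 182 = 0  ⇒  r_C2 = 7 (r>0 drops 1)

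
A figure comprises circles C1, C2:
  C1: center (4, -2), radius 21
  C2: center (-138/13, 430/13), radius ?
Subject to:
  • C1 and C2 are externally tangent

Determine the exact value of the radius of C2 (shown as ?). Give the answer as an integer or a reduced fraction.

17

1. [ext C1·C2]  r_C2² + 42r_C2 − 1003 = 0  ⇒  r_C2 = 17 (r>0 drops 1)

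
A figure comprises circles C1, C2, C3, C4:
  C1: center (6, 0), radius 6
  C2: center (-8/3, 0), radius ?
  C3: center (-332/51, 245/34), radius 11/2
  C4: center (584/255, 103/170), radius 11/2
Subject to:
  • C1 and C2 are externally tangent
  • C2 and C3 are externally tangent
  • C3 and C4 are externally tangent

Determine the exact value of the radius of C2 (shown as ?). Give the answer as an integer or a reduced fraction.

1. [ext C1·C2]  r_C2² + 12r_C2 − 352/9 = 0  ⇒  r_C2 = 8/3 (r>0 drops 1)
2. [ext C2·C3]  r_C2² + 11r_C2 − 328/9 = 0  ⇒  r_C2 = 8/3 (r>0 drops 1)

8/3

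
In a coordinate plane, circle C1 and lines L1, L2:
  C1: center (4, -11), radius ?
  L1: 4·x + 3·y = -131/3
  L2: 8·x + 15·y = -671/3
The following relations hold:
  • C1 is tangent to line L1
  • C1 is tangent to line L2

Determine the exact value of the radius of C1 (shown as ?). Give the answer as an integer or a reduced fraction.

1. [C1‖L1]  r_C1² − 256/9 = 0  ⇒  r_C1 = 16/3 (r>0 drops 1)
2. [C1‖L2]  r_C1² − 256/9 = 0  ⇒  r_C1 = 16/3 (r>0 drops 1)

16/3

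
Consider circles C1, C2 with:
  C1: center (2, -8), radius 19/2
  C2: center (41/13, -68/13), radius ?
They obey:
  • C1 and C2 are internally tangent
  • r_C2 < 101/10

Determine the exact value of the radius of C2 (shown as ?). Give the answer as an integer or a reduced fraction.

1. [int C1,C2]  r_C2² − 19r_C2 + 325/4 = 0  ⇒  r_C2 = 13/2 or 25/2
2. given r_C2 < 101/10: keep 13/2

13/2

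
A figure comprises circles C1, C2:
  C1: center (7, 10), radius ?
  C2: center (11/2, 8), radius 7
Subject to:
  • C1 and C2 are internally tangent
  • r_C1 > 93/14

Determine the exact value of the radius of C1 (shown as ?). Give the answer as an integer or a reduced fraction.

19/2

1. [int C1,C2]  r_C1² − 14r_C1 + 171/4 = 0  ⇒  r_C1 = 9/2 or 19/2
2. given r_C1 > 93/14: keep 19/2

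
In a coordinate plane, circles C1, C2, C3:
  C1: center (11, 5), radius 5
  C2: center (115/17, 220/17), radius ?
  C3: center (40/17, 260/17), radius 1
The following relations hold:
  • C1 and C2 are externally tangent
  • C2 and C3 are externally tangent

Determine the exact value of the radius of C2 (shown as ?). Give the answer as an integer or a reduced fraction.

1. [ext C1·C2]  r_C2² + 10r_C2 − 56 = 0  ⇒  r_C2 = 4 (r>0 drops 1)
2. [ext C2·C3]  r_C2² + 2r_C2 − 24 = 0  ⇒  r_C2 = 4 (r>0 drops 1)

4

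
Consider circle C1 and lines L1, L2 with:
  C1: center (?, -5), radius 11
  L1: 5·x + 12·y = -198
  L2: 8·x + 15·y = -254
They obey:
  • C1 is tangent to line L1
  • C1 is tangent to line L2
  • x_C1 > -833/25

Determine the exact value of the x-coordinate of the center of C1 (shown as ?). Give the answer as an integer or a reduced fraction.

1

1. [C1‖L1]  x_C1² + (276/5)x_C1 − 281/5 = 0  ⇒  x_C1 = -281/5 or 1
2. [C1‖L2]  x_C1² + (179/4)x_C1 − 183/4 = 0  ⇒  x_C1 = -183/4 or 1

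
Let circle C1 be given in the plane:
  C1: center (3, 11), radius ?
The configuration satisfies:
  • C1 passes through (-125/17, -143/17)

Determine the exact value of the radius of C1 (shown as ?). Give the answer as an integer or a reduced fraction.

22

1. [C1∋P]  r_C1² − 484 = 0  ⇒  r_C1 = 22 (r>0 drops 1)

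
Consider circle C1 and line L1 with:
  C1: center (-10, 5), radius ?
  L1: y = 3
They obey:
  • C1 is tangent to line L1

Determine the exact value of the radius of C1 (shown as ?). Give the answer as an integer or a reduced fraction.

2

1. [C1‖L1]  r_C1² − 4 = 0  ⇒  r_C1 = 2 (r>0 drops 1)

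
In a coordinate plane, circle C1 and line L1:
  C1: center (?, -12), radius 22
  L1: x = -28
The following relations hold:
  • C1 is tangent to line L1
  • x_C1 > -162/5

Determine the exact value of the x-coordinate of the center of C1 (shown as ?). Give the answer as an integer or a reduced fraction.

-6

1. [C1‖L1]  x_C1² + 56x_C1 + 300 = 0  ⇒  x_C1 = -50 or -6
2. given x_C1 > -162/5: keep -6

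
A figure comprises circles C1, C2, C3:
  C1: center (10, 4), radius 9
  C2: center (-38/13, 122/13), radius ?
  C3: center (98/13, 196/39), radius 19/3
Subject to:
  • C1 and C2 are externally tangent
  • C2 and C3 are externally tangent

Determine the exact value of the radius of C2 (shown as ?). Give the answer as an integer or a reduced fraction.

5

1. [ext C1·C2]  r_C2² + 18r_C2 − 115 = 0  ⇒  r_C2 = 5 (r>0 drops 1)
2. [ext C2·C3]  r_C2² + (38/3)r_C2 − 265/3 = 0  ⇒  r_C2 = 5 (r>0 drops 1)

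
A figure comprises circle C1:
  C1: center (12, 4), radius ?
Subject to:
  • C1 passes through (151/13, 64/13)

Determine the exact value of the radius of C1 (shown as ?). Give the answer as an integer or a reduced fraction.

1. [C1∋P]  r_C1² − 1 = 0  ⇒  r_C1 = 1 (r>0 drops 1)

1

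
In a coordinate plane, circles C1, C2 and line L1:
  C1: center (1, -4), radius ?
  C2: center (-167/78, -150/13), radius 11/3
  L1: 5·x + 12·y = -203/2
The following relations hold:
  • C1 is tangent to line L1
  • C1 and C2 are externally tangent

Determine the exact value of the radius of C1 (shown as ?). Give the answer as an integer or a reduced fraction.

1. [C1‖L1]  r_C1² − 81/4 = 0  ⇒  r_C1 = 9/2 (r>0 drops 1)
2. [ext C1·C2]  r_C1² + (22/3)r_C1 − 213/4 = 0  ⇒  r_C1 = 9/2 (r>0 drops 1)

9/2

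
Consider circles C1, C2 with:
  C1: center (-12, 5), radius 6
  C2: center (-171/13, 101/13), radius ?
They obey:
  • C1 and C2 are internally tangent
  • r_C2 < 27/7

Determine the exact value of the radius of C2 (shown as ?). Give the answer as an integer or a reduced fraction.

1. [int C1,C2]  r_C2² − 12r_C2 + 27 = 0  ⇒  r_C2 = 3 or 9
2. given r_C2 < 27/7: keep 3

3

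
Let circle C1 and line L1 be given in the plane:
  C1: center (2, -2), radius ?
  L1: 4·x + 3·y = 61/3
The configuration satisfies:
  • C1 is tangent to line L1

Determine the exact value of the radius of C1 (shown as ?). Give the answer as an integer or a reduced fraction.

1. [C1‖L1]  r_C1² − 121/9 = 0  ⇒  r_C1 = 11/3 (r>0 drops 1)

11/3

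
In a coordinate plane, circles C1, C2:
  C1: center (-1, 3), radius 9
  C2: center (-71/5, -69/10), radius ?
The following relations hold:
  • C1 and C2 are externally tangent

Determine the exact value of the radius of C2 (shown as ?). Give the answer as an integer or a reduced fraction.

15/2

1. [ext C1·C2]  r_C2² + 18r_C2 − 765/4 = 0  ⇒  r_C2 = 15/2 (r>0 drops 1)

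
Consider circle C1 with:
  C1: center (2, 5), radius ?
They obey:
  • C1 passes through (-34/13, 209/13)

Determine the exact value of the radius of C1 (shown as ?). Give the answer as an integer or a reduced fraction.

1. [C1∋P]  r_C1² − 144 = 0  ⇒  r_C1 = 12 (r>0 drops 1)

12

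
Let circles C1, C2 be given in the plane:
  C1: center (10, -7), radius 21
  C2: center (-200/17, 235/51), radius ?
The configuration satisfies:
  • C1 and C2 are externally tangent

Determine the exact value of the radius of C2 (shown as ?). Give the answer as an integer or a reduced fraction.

1. [ext C1·C2]  r_C2² + 42r_C2 − 1507/9 = 0  ⇒  r_C2 = 11/3 (r>0 drops 1)

11/3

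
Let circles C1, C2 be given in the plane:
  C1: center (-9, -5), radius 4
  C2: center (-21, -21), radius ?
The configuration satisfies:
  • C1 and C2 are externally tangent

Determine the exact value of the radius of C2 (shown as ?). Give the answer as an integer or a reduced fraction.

16

1. [ext C1·C2]  r_C2² + 8r_C2 − 384 = 0  ⇒  r_C2 = 16 (r>0 drops 1)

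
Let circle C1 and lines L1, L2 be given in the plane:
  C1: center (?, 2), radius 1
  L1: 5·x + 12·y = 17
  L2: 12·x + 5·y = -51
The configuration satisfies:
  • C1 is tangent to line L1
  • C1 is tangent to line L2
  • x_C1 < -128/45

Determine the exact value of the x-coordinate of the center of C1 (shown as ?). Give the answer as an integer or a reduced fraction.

1. [C1‖L1]  x_C1² + (14/5)x_C1 − 24/5 = 0  ⇒  x_C1 = -4 or 6/5
2. [C1‖L2]  x_C1² + (61/6)x_C1 + 74/3 = 0  ⇒  x_C1 = -37/6 or -4

-4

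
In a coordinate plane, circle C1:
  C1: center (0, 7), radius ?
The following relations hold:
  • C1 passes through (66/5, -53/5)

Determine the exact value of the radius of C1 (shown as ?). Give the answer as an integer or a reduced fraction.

1. [C1∋P]  r_C1² − 484 = 0  ⇒  r_C1 = 22 (r>0 drops 1)

22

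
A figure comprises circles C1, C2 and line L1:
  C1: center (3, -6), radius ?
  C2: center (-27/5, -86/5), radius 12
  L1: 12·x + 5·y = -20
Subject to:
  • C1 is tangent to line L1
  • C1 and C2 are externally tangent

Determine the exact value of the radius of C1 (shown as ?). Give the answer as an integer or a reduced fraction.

2

1. [C1‖L1]  r_C1² − 4 = 0  ⇒  r_C1 = 2 (r>0 drops 1)
2. [ext C1·C2]  r_C1² + 24r_C1 − 52 = 0  ⇒  r_C1 = 2 (r>0 drops 1)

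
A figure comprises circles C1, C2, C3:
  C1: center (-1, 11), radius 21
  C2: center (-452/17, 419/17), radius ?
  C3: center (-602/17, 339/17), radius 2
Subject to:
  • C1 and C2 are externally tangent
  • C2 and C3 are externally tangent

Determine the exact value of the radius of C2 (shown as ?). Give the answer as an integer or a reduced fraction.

1. [ext C1·C2]  r_C2² + 42r_C2 − 400 = 0  ⇒  r_C2 = 8 (r>0 drops 1)
2. [ext C2·C3]  r_C2² + 4r_C2 − 96 = 0  ⇒  r_C2 = 8 (r>0 drops 1)

8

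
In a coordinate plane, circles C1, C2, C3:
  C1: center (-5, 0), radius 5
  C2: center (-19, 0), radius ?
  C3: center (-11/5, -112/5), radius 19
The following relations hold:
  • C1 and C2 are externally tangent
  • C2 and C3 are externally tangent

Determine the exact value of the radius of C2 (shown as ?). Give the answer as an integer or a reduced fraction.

1. [ext C1·C2]  r_C2² + 10r_C2 − 171 = 0  ⇒  r_C2 = 9 (r>0 drops 1)
2. [ext C2·C3]  r_C2² + 38r_C2 − 423 = 0  ⇒  r_C2 = 9 (r>0 drops 1)

9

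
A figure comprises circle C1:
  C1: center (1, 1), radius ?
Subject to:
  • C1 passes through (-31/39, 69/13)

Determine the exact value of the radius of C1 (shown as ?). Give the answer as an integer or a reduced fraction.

1. [C1∋P]  r_C1² − 196/9 = 0  ⇒  r_C1 = 14/3 (r>0 drops 1)

14/3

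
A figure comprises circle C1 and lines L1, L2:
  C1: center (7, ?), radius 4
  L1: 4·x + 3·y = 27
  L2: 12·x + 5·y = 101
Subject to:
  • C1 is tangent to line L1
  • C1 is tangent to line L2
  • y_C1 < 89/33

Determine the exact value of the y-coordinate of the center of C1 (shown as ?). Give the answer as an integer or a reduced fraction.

1. [C1‖L1]  y_C1² + (2/3)y_C1 − 133/3 = 0  ⇒  y_C1 = -7 or 19/3
2. [C1‖L2]  y_C1² − (34/5)y_C1 − 483/5 = 0  ⇒  y_C1 = -7 or 69/5

-7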